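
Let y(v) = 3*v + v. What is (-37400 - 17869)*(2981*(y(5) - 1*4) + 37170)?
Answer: -4690458954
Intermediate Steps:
y(v) = 4*v
(-37400 - 17869)*(2981*(y(5) - 1*4) + 37170) = (-37400 - 17869)*(2981*(4*5 - 1*4) + 37170) = -55269*(2981*(20 - 4) + 37170) = -55269*(2981*16 + 37170) = -55269*(47696 + 37170) = -55269*84866 = -4690458954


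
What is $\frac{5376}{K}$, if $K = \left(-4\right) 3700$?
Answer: $- \frac{336}{925} \approx -0.36324$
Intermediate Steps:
$K = -14800$
$\frac{5376}{K} = \frac{5376}{-14800} = 5376 \left(- \frac{1}{14800}\right) = - \frac{336}{925}$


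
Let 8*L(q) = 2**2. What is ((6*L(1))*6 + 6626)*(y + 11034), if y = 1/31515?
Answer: 210032852644/2865 ≈ 7.3310e+7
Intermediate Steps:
L(q) = 1/2 (L(q) = (1/8)*2**2 = (1/8)*4 = 1/2)
y = 1/31515 ≈ 3.1731e-5
((6*L(1))*6 + 6626)*(y + 11034) = ((6*(1/2))*6 + 6626)*(1/31515 + 11034) = (3*6 + 6626)*(347736511/31515) = (18 + 6626)*(347736511/31515) = 6644*(347736511/31515) = 210032852644/2865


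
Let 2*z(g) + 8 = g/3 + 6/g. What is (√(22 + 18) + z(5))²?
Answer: 41929/900 - 154*√10/15 ≈ 14.122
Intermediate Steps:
z(g) = -4 + 3/g + g/6 (z(g) = -4 + (g/3 + 6/g)/2 = -4 + (6/g + g/3)/2 = -4 + (3/g + g/6) = -4 + 3/g + g/6)
(√(22 + 18) + z(5))² = (√(22 + 18) + (-4 + 3/5 + (⅙)*5))² = (√40 + (-4 + 3*(⅕) + ⅚))² = (2*√10 + (-4 + ⅗ + ⅚))² = (2*√10 - 77/30)² = (-77/30 + 2*√10)²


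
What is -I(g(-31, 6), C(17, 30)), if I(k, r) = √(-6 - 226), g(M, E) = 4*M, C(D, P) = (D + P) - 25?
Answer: -2*I*√58 ≈ -15.232*I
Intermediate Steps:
C(D, P) = -25 + D + P
I(k, r) = 2*I*√58 (I(k, r) = √(-232) = 2*I*√58)
-I(g(-31, 6), C(17, 30)) = -2*I*√58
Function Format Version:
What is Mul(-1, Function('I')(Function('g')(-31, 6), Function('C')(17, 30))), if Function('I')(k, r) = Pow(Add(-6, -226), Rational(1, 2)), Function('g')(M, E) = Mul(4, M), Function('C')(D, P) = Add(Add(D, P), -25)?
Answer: Mul(-2, I, Pow(58, Rational(1, 2))) ≈ Mul(-15.232, I)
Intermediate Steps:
Function('C')(D, P) = Add(-25, D, P)
Function('I')(k, r) = Mul(2, I, Pow(58, Rational(1, 2))) (Function('I')(k, r) = Pow(-232, Rational(1, 2)) = Mul(2, I, Pow(58, Rational(1, 2))))
Mul(-1, Function('I')(Function('g')(-31, 6), Function('C')(17, 30))) = Mul(-1, Mul(2, I, Pow(58, Rational(1, 2)))) = Mul(-2, I, Pow(58, Rational(1, 2)))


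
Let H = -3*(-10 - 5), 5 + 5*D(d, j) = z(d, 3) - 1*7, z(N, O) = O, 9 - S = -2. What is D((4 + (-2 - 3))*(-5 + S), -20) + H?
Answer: 216/5 ≈ 43.200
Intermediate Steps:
S = 11 (S = 9 - 1*(-2) = 9 + 2 = 11)
D(d, j) = -9/5 (D(d, j) = -1 + (3 - 1*7)/5 = -1 + (3 - 7)/5 = -1 + (⅕)*(-4) = -1 - ⅘ = -9/5)
H = 45 (H = -3*(-15) = 45)
D((4 + (-2 - 3))*(-5 + S), -20) + H = -9/5 + 45 = 216/5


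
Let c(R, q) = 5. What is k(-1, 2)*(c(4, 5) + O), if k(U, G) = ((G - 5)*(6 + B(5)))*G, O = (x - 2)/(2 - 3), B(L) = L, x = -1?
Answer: -528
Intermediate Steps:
O = 3 (O = (-1 - 2)/(2 - 3) = -3/(-1) = -3*(-1) = 3)
k(U, G) = G*(-55 + 11*G) (k(U, G) = ((G - 5)*(6 + 5))*G = ((-5 + G)*11)*G = (-55 + 11*G)*G = G*(-55 + 11*G))
k(-1, 2)*(c(4, 5) + O) = (11*2*(-5 + 2))*(5 + 3) = (11*2*(-3))*8 = -66*8 = -528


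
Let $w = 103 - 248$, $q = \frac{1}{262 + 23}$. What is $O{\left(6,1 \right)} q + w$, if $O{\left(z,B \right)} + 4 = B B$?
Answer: $- \frac{13776}{95} \approx -145.01$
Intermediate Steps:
$O{\left(z,B \right)} = -4 + B^{2}$ ($O{\left(z,B \right)} = -4 + B B = -4 + B^{2}$)
$q = \frac{1}{285} \approx 0.0035088$
$w = -145$
$O{\left(6,1 \right)} q + w = \left(-4 + 1^{2}\right) \frac{1}{285} - 145 = \left(-4 + 1\right) \frac{1}{285} - 145 = \left(-3\right) \frac{1}{285} - 145 = - \frac{1}{95} - 145 = - \frac{13776}{95}$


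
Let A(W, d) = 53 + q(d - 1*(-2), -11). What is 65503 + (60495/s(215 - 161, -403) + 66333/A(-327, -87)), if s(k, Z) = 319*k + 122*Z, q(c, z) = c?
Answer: 3241434719/51104 ≈ 63428.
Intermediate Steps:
A(W, d) = 55 + d (A(W, d) = 53 + (d - 1*(-2)) = 53 + (d + 2) = 53 + (2 + d) = 55 + d)
s(k, Z) = 122*Z + 319*k
65503 + (60495/s(215 - 161, -403) + 66333/A(-327, -87)) = 65503 + (60495/(122*(-403) + 319*(215 - 161)) + 66333/(55 - 87)) = 65503 + (60495/(-49166 + 319*54) + 66333/(-32)) = 65503 + (60495/(-49166 + 17226) + 66333*(-1/32)) = 65503 + (60495/(-31940) - 66333/32) = 65503 + (60495*(-1/31940) - 66333/32) = 65503 + (-12099/6388 - 66333/32) = 65503 - 106030593/51104 = 3241434719/51104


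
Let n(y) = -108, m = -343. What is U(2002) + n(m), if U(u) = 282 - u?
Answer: -1828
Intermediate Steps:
U(2002) + n(m) = (282 - 1*2002) - 108 = (282 - 2002) - 108 = -1720 - 108 = -1828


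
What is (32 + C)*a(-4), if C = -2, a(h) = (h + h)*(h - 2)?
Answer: 1440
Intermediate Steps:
a(h) = 2*h*(-2 + h) (a(h) = (2*h)*(-2 + h) = 2*h*(-2 + h))
(32 + C)*a(-4) = (32 - 2)*(2*(-4)*(-2 - 4)) = 30*(2*(-4)*(-6)) = 30*48 = 1440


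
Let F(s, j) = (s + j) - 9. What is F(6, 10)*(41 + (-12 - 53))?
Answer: -168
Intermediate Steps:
F(s, j) = -9 + j + s (F(s, j) = (j + s) - 9 = -9 + j + s)
F(6, 10)*(41 + (-12 - 53)) = (-9 + 10 + 6)*(41 + (-12 - 53)) = 7*(41 - 65) = 7*(-24) = -168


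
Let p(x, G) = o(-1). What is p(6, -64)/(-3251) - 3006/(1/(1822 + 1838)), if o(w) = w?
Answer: -35767371959/3251 ≈ -1.1002e+7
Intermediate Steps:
p(x, G) = -1
p(6, -64)/(-3251) - 3006/(1/(1822 + 1838)) = -1/(-3251) - 3006/(1/(1822 + 1838)) = -1*(-1/3251) - 3006/(1/3660) = 1/3251 - 3006/1/3660 = 1/3251 - 3006*3660 = 1/3251 - 11001960 = -35767371959/3251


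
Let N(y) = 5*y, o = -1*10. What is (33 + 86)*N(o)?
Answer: -5950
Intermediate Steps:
o = -10
(33 + 86)*N(o) = (33 + 86)*(5*(-10)) = 119*(-50) = -5950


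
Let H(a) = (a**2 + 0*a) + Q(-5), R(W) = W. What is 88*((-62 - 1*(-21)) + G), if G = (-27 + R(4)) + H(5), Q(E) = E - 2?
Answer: -4048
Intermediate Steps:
Q(E) = -2 + E
H(a) = -7 + a**2 (H(a) = (a**2 + 0*a) + (-2 - 5) = (a**2 + 0) - 7 = a**2 - 7 = -7 + a**2)
G = -5 (G = (-27 + 4) + (-7 + 5**2) = -23 + (-7 + 25) = -23 + 18 = -5)
88*((-62 - 1*(-21)) + G) = 88*((-62 - 1*(-21)) - 5) = 88*((-62 + 21) - 5) = 88*(-41 - 5) = 88*(-46) = -4048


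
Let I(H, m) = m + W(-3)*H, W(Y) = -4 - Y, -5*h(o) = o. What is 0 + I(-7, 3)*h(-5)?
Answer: 10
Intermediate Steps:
h(o) = -o/5
I(H, m) = m - H (I(H, m) = m + (-4 - 1*(-3))*H = m + (-4 + 3)*H = m - H)
0 + I(-7, 3)*h(-5) = 0 + (3 - 1*(-7))*(-1/5*(-5)) = 0 + (3 + 7)*1 = 0 + 10*1 = 0 + 10 = 10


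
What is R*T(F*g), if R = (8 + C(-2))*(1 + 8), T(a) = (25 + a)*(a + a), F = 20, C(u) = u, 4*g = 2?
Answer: 37800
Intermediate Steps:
g = ½ (g = (¼)*2 = ½ ≈ 0.50000)
T(a) = 2*a*(25 + a) (T(a) = (25 + a)*(2*a) = 2*a*(25 + a))
R = 54 (R = (8 - 2)*(1 + 8) = 6*9 = 54)
R*T(F*g) = 54*(2*(20*(½))*(25 + 20*(½))) = 54*(2*10*(25 + 10)) = 54*(2*10*35) = 54*700 = 37800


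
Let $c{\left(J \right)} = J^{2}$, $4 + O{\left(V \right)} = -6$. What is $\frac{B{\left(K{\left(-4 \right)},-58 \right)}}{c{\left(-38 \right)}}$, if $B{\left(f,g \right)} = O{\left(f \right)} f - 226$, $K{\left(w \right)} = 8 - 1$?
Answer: $- \frac{74}{361} \approx -0.20499$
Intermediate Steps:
$O{\left(V \right)} = -10$ ($O{\left(V \right)} = -4 - 6 = -10$)
$K{\left(w \right)} = 7$
$B{\left(f,g \right)} = -226 - 10 f$ ($B{\left(f,g \right)} = - 10 f - 226 = -226 - 10 f$)
$\frac{B{\left(K{\left(-4 \right)},-58 \right)}}{c{\left(-38 \right)}} = \frac{-226 - 70}{\left(-38\right)^{2}} = \frac{-226 - 70}{1444} = \left(-296\right) \frac{1}{1444} = - \frac{74}{361}$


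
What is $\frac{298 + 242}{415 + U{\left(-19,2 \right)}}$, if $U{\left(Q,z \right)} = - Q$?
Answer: $\frac{270}{217} \approx 1.2442$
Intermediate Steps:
$\frac{298 + 242}{415 + U{\left(-19,2 \right)}} = \frac{298 + 242}{415 - -19} = \frac{540}{415 + 19} = \frac{540}{434} = 540 \cdot \frac{1}{434} = \frac{270}{217}$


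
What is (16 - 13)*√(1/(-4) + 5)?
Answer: 3*√19/2 ≈ 6.5383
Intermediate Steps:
(16 - 13)*√(1/(-4) + 5) = 3*√(-¼ + 5) = 3*√(19/4) = 3*(√19/2) = 3*√19/2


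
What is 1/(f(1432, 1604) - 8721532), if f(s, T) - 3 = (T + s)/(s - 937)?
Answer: -15/130822843 ≈ -1.1466e-7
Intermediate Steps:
f(s, T) = 3 + (T + s)/(-937 + s) (f(s, T) = 3 + (T + s)/(s - 937) = 3 + (T + s)/(-937 + s))
1/(f(1432, 1604) - 8721532) = 1/((-2811 + 1604 + 4*1432)/(-937 + 1432) - 8721532) = 1/((-2811 + 1604 + 5728)/495 - 8721532) = 1/((1/495)*4521 - 8721532) = 1/(137/15 - 8721532) = 1/(-130822843/15) = -15/130822843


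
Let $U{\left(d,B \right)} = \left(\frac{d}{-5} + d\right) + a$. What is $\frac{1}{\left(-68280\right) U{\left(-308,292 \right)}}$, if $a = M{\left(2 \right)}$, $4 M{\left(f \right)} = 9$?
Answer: $\frac{1}{16670562} \approx 5.9986 \cdot 10^{-8}$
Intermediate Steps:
$M{\left(f \right)} = \frac{9}{4}$ ($M{\left(f \right)} = \frac{1}{4} \cdot 9 = \frac{9}{4}$)
$a = \frac{9}{4} \approx 2.25$
$U{\left(d,B \right)} = \frac{9}{4} + \frac{4 d}{5}$ ($U{\left(d,B \right)} = \left(\frac{d}{-5} + d\right) + \frac{9}{4} = \left(d \left(- \frac{1}{5}\right) + d\right) + \frac{9}{4} = \left(- \frac{d}{5} + d\right) + \frac{9}{4} = \frac{4 d}{5} + \frac{9}{4} = \frac{9}{4} + \frac{4 d}{5}$)
$\frac{1}{\left(-68280\right) U{\left(-308,292 \right)}} = \frac{1}{\left(-68280\right) \left(\frac{9}{4} + \frac{4}{5} \left(-308\right)\right)} = - \frac{1}{68280 \left(\frac{9}{4} - \frac{1232}{5}\right)} = - \frac{1}{68280 \left(- \frac{4883}{20}\right)} = \left(- \frac{1}{68280}\right) \left(- \frac{20}{4883}\right) = \frac{1}{16670562}$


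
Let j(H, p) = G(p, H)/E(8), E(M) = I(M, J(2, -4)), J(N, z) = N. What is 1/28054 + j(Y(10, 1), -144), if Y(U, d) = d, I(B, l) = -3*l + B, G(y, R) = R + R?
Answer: 28055/28054 ≈ 1.0000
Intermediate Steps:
G(y, R) = 2*R
I(B, l) = B - 3*l
E(M) = -6 + M (E(M) = M - 3*2 = M - 6 = -6 + M)
j(H, p) = H (j(H, p) = (2*H)/(-6 + 8) = (2*H)/2 = (2*H)*(1/2) = H)
1/28054 + j(Y(10, 1), -144) = 1/28054 + 1 = 28055/28054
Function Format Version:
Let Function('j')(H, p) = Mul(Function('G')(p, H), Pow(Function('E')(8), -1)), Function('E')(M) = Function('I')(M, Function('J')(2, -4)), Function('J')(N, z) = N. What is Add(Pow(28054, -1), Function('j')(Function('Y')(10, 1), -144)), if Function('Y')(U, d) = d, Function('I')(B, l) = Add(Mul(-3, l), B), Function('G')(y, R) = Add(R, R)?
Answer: Rational(28055, 28054) ≈ 1.0000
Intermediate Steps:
Function('G')(y, R) = Mul(2, R)
Function('I')(B, l) = Add(B, Mul(-3, l))
Function('E')(M) = Add(-6, M) (Function('E')(M) = Add(M, Mul(-3, 2)) = Add(M, -6) = Add(-6, M))
Function('j')(H, p) = H (Function('j')(H, p) = Mul(Mul(2, H), Pow(Add(-6, 8), -1)) = Mul(Mul(2, H), Pow(2, -1)) = Mul(Mul(2, H), Rational(1, 2)) = H)
Add(Pow(28054, -1), Function('j')(Function('Y')(10, 1), -144)) = Add(Pow(28054, -1), 1) = Add(Rational(1, 28054), 1) = Rational(28055, 28054)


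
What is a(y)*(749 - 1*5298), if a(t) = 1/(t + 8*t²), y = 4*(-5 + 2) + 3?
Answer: -4549/639 ≈ -7.1189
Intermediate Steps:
y = -9 (y = 4*(-3) + 3 = -12 + 3 = -9)
a(y)*(749 - 1*5298) = (1/((-9)*(1 + 8*(-9))))*(749 - 1*5298) = (-1/(9*(1 - 72)))*(749 - 5298) = -⅑/(-71)*(-4549) = -⅑*(-1/71)*(-4549) = (1/639)*(-4549) = -4549/639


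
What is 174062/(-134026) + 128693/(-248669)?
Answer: -30266015748/16664055697 ≈ -1.8162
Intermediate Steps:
174062/(-134026) + 128693/(-248669) = 174062*(-1/134026) + 128693*(-1/248669) = -87031/67013 - 128693/248669 = -30266015748/16664055697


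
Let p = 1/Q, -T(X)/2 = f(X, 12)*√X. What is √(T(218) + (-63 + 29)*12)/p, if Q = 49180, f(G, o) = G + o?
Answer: 98360*√(-102 - 115*√218) ≈ 4.173e+6*I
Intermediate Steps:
T(X) = -2*√X*(12 + X) (T(X) = -2*(X + 12)*√X = -2*(12 + X)*√X = -2*√X*(12 + X))
p = 1/49180 ≈ 2.0333e-5
√(T(218) + (-63 + 29)*12)/p = √(2*√218*(-12 - 1*218) + (-63 + 29)*12)/(1/49180) = √(2*√218*(-12 - 218) - 34*12)*49180 = √(2*√218*(-230) - 408)*49180 = √(-460*√218 - 408)*49180 = √(-408 - 460*√218)*49180 = 49180*√(-408 - 460*√218)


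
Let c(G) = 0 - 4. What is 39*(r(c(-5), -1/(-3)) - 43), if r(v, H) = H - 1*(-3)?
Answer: -1547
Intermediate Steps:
c(G) = -4
r(v, H) = 3 + H (r(v, H) = H + 3 = 3 + H)
39*(r(c(-5), -1/(-3)) - 43) = 39*((3 - 1/(-3)) - 43) = 39*((3 - 1*(-1/3)) - 43) = 39*((3 + 1/3) - 43) = 39*(10/3 - 43) = 39*(-119/3) = -1547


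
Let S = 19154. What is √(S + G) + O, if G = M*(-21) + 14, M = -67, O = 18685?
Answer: 18685 + 5*√823 ≈ 18828.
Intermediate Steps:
G = 1421 (G = -67*(-21) + 14 = 1407 + 14 = 1421)
√(S + G) + O = √(19154 + 1421) + 18685 = √20575 + 18685 = 5*√823 + 18685 = 18685 + 5*√823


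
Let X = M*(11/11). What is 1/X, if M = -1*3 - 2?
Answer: -⅕ ≈ -0.20000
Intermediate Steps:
M = -5 (M = -3 - 2 = -5)
X = -5 (X = -55/11 = -5*1 = -5)
1/X = 1/(-5) = -⅕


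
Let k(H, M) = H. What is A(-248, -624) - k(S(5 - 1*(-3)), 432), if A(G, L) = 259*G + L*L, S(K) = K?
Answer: 325136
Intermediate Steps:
A(G, L) = L² + 259*G (A(G, L) = 259*G + L² = L² + 259*G)
A(-248, -624) - k(S(5 - 1*(-3)), 432) = ((-624)² + 259*(-248)) - (5 - 1*(-3)) = (389376 - 64232) - (5 + 3) = 325144 - 1*8 = 325144 - 8 = 325136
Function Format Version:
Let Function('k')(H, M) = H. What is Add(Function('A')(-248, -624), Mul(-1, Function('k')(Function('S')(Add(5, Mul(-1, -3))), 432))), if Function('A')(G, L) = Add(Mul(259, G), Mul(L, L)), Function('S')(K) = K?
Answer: 325136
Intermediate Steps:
Function('A')(G, L) = Add(Pow(L, 2), Mul(259, G)) (Function('A')(G, L) = Add(Mul(259, G), Pow(L, 2)) = Add(Pow(L, 2), Mul(259, G)))
Add(Function('A')(-248, -624), Mul(-1, Function('k')(Function('S')(Add(5, Mul(-1, -3))), 432))) = Add(Add(Pow(-624, 2), Mul(259, -248)), Mul(-1, Add(5, Mul(-1, -3)))) = Add(Add(389376, -64232), Mul(-1, Add(5, 3))) = Add(325144, Mul(-1, 8)) = Add(325144, -8) = 325136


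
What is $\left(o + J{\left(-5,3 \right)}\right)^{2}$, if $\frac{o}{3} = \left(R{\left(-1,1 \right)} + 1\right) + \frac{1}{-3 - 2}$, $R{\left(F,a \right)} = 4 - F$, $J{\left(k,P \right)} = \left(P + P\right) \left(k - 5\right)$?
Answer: $\frac{45369}{25} \approx 1814.8$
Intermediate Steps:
$J{\left(k,P \right)} = 2 P \left(-5 + k\right)$
$o = \frac{87}{5}$ ($o = 3 \left(\left(\left(4 - -1\right) + 1\right) + \frac{1}{-3 - 2}\right) = 3 \left(\left(\left(4 + 1\right) + 1\right) + \frac{1}{-5}\right) = 3 \left(\left(5 + 1\right) - \frac{1}{5}\right) = 3 \left(6 - \frac{1}{5}\right) = 3 \cdot \frac{29}{5} = \frac{87}{5} \approx 17.4$)
$\left(o + J{\left(-5,3 \right)}\right)^{2} = \left(\frac{87}{5} + 2 \cdot 3 \left(-5 - 5\right)\right)^{2} = \left(\frac{87}{5} + 2 \cdot 3 \left(-10\right)\right)^{2} = \left(\frac{87}{5} - 60\right)^{2} = \left(- \frac{213}{5}\right)^{2} = \frac{45369}{25}$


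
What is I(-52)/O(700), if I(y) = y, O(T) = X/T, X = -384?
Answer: 2275/24 ≈ 94.792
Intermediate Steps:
O(T) = -384/T
I(-52)/O(700) = -52/((-384/700)) = -52/((-384*1/700)) = -52/(-96/175) = -52*(-175/96) = 2275/24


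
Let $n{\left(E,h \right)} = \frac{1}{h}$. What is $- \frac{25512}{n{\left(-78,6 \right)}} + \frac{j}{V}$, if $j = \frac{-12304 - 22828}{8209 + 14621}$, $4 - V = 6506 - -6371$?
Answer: $- \frac{22493210178674}{146945295} \approx -1.5307 \cdot 10^{5}$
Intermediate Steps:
$V = -12873$ ($V = 4 - \left(6506 - -6371\right) = 4 - \left(6506 + 6371\right) = 4 - 12877 = -12873$)
$j = - \frac{17566}{11415}$ ($j = - \frac{35132}{22830} = \left(-35132\right) \frac{1}{22830} = - \frac{17566}{11415} \approx -1.5389$)
$- \frac{25512}{n{\left(-78,6 \right)}} + \frac{j}{V} = - \frac{25512}{\frac{1}{6}} - \frac{17566}{11415 \left(-12873\right)} = - 25512 \frac{1}{\frac{1}{6}} - - \frac{17566}{146945295} = \left(-25512\right) 6 + \frac{17566}{146945295} = -153072 + \frac{17566}{146945295} = - \frac{22493210178674}{146945295}$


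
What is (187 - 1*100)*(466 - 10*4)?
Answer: 37062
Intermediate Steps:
(187 - 1*100)*(466 - 10*4) = (187 - 100)*(466 - 40) = 87*426 = 37062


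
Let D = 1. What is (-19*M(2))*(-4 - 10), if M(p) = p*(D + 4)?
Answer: 2660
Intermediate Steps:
M(p) = 5*p (M(p) = p*(1 + 4) = p*5 = 5*p)
(-19*M(2))*(-4 - 10) = (-95*2)*(-4 - 10) = -19*10*(-14) = -190*(-14) = 2660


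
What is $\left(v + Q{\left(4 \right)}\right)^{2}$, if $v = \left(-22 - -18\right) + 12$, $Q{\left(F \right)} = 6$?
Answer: $196$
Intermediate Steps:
$v = 8$ ($v = \left(-22 + \left(-3 + 21\right)\right) + 12 = \left(-22 + 18\right) + 12 = -4 + 12 = 8$)
$\left(v + Q{\left(4 \right)}\right)^{2} = \left(8 + 6\right)^{2} = 14^{2} = 196$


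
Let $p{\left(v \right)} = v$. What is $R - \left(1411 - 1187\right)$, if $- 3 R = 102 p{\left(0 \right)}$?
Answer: $-224$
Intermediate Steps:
$R = 0$ ($R = - \frac{102 \cdot 0}{3} = \left(- \frac{1}{3}\right) 0 = 0$)
$R - \left(1411 - 1187\right) = 0 - \left(1411 - 1187\right) = 0 - 224 = -224$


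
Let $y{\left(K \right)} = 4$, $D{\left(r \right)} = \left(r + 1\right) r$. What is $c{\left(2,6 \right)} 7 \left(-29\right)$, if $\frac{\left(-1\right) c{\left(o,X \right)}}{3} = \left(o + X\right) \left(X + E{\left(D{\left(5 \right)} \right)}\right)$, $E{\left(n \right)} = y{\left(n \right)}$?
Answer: $48720$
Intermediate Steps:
$D{\left(r \right)} = r \left(1 + r\right)$ ($D{\left(r \right)} = \left(1 + r\right) r = r \left(1 + r\right)$)
$E{\left(n \right)} = 4$
$c{\left(o,X \right)} = - 3 \left(4 + X\right) \left(X + o\right)$ ($c{\left(o,X \right)} = - 3 \left(o + X\right) \left(X + 4\right) = - 3 \left(X + o\right) \left(4 + X\right) = - 3 \left(4 + X\right) \left(X + o\right)$)
$c{\left(2,6 \right)} 7 \left(-29\right) = \left(\left(-12\right) 6 - 24 - 3 \cdot 6^{2} - 18 \cdot 2\right) 7 \left(-29\right) = \left(-72 - 24 - 108 - 36\right) \left(-203\right) = \left(-240\right) \left(-203\right) = 48720$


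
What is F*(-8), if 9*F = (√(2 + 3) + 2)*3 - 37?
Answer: 248/9 - 8*√5/3 ≈ 21.593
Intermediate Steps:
F = -31/9 + √5/3 (F = ((√(2 + 3) + 2)*3 - 37)/9 = ((√5 + 2)*3 - 37)/9 = ((2 + √5)*3 - 37)/9 = ((6 + 3*√5) - 37)/9 = (-31 + 3*√5)/9 = -31/9 + √5/3 ≈ -2.6991)
F*(-8) = (-31/9 + √5/3)*(-8) = 248/9 - 8*√5/3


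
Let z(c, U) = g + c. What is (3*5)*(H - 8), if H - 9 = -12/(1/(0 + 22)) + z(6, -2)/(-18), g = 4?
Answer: -11860/3 ≈ -3953.3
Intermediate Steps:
z(c, U) = 4 + c
H = -2300/9 (H = 9 + (-12/(1/(0 + 22)) + (4 + 6)/(-18)) = 9 + (-12/(1/22) + 10*(-1/18)) = 9 + (-12/1/22 - 5/9) = 9 + (-12*22 - 5/9) = 9 + (-264 - 5/9) = 9 - 2381/9 = -2300/9 ≈ -255.56)
(3*5)*(H - 8) = (3*5)*(-2300/9 - 8) = 15*(-2372/9) = -11860/3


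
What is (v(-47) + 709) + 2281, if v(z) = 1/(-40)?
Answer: 119599/40 ≈ 2990.0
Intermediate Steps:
v(z) = -1/40
(v(-47) + 709) + 2281 = (-1/40 + 709) + 2281 = 28359/40 + 2281 = 119599/40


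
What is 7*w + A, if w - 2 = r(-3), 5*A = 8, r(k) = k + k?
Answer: -132/5 ≈ -26.400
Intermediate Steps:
r(k) = 2*k
A = 8/5 (A = (⅕)*8 = 8/5 ≈ 1.6000)
w = -4 (w = 2 + 2*(-3) = 2 - 6 = -4)
7*w + A = 7*(-4) + 8/5 = -28 + 8/5 = -132/5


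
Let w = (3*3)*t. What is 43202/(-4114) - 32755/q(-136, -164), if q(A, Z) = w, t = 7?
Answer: -68737898/129591 ≈ -530.42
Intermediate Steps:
w = 63 (w = (3*3)*7 = 9*7 = 63)
q(A, Z) = 63
43202/(-4114) - 32755/q(-136, -164) = 43202/(-4114) - 32755/63 = 43202*(-1/4114) - 32755*1/63 = -21601/2057 - 32755/63 = -68737898/129591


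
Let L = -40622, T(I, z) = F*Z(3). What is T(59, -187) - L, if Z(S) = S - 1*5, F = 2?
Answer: 40618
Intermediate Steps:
Z(S) = -5 + S (Z(S) = S - 5 = -5 + S)
T(I, z) = -4 (T(I, z) = 2*(-5 + 3) = 2*(-2) = -4)
T(59, -187) - L = -4 - 1*(-40622) = -4 + 40622 = 40618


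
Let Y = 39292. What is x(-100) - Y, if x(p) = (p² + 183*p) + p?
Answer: -47692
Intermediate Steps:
x(p) = p² + 184*p
x(-100) - Y = -100*(184 - 100) - 1*39292 = -100*84 - 39292 = -8400 - 39292 = -47692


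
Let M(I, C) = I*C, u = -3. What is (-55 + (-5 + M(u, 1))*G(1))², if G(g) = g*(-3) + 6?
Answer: 6241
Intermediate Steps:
G(g) = 6 - 3*g (G(g) = -3*g + 6 = 6 - 3*g)
M(I, C) = C*I
(-55 + (-5 + M(u, 1))*G(1))² = (-55 + (-5 + 1*(-3))*(6 - 3*1))² = (-55 + (-5 - 3)*(6 - 3))² = (-55 - 8*3)² = (-55 - 24)² = (-79)² = 6241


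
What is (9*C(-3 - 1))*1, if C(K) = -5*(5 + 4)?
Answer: -405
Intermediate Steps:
C(K) = -45 (C(K) = -5*9 = -45)
(9*C(-3 - 1))*1 = (9*(-45))*1 = -405*1 = -405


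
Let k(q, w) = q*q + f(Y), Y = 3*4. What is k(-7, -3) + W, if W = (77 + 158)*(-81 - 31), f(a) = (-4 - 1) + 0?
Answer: -26276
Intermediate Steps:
Y = 12
f(a) = -5 (f(a) = -5 + 0 = -5)
k(q, w) = -5 + q² (k(q, w) = q*q - 5 = q² - 5 = -5 + q²)
W = -26320 (W = 235*(-112) = -26320)
k(-7, -3) + W = (-5 + (-7)²) - 26320 = (-5 + 49) - 26320 = 44 - 26320 = -26276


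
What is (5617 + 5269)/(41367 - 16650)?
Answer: 10886/24717 ≈ 0.44043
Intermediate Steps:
(5617 + 5269)/(41367 - 16650) = 10886/24717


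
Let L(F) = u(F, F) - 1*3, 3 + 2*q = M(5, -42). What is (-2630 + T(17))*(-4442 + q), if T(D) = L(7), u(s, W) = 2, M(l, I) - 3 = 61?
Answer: 23213313/2 ≈ 1.1607e+7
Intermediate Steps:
M(l, I) = 64 (M(l, I) = 3 + 61 = 64)
q = 61/2 (q = -3/2 + (½)*64 = -3/2 + 32 = 61/2 ≈ 30.500)
L(F) = -1 (L(F) = 2 - 1*3 = 2 - 3 = -1)
T(D) = -1
(-2630 + T(17))*(-4442 + q) = (-2630 - 1)*(-4442 + 61/2) = -2631*(-8823/2) = 23213313/2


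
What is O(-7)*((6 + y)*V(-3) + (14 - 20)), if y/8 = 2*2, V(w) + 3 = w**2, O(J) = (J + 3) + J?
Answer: -2442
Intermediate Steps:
O(J) = 3 + 2*J (O(J) = (3 + J) + J = 3 + 2*J)
V(w) = -3 + w**2
y = 32 (y = 8*(2*2) = 8*4 = 32)
O(-7)*((6 + y)*V(-3) + (14 - 20)) = (3 + 2*(-7))*((6 + 32)*(-3 + (-3)**2) + (14 - 20)) = (3 - 14)*(38*(-3 + 9) - 6) = -11*(38*6 - 6) = -11*(228 - 6) = -11*222 = -2442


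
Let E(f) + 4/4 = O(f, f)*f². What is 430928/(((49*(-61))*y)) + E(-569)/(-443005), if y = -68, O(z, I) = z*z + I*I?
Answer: -10652510033241273/22510413065 ≈ -4.7323e+5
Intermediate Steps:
O(z, I) = I² + z² (O(z, I) = z² + I² = I² + z²)
E(f) = -1 + 2*f⁴ (E(f) = -1 + (f² + f²)*f² = -1 + (2*f²)*f² = -1 + 2*f⁴)
430928/(((49*(-61))*y)) + E(-569)/(-443005) = 430928/(((49*(-61))*(-68))) + (-1 + 2*(-569)⁴)/(-443005) = 430928/((-2989*(-68))) + (-1 + 2*104821185121)*(-1/443005) = 430928/203252 + (-1 + 209642370242)*(-1/443005) = 430928*(1/203252) + 209642370241*(-1/443005) = 107732/50813 - 209642370241/443005 = -10652510033241273/22510413065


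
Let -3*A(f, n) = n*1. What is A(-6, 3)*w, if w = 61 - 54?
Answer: -7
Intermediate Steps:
A(f, n) = -n/3
w = 7
A(-6, 3)*w = -⅓*3*7 = -1*7 = -7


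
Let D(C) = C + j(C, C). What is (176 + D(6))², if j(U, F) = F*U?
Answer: 47524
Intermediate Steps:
D(C) = C + C² (D(C) = C + C*C = C + C²)
(176 + D(6))² = (176 + 6*(1 + 6))² = (176 + 6*7)² = (176 + 42)² = 218² = 47524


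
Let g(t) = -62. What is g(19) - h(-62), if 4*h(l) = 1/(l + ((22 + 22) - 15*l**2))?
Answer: -14304143/230712 ≈ -62.000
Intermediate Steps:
h(l) = 1/(4*(44 + l - 15*l**2)) (h(l) = 1/(4*(l + ((22 + 22) - 15*l**2))) = 1/(4*(l + (44 - 15*l**2))) = 1/(4*(44 + l - 15*l**2)))
g(19) - h(-62) = -62 - 1/(4*(44 - 62 - 15*(-62)**2)) = -62 - 1/(4*(44 - 62 - 15*3844)) = -62 - 1/(4*(44 - 62 - 57660)) = -62 - 1/(4*(-57678)) = -62 - (-1)/(4*57678) = -62 - 1*(-1/230712) = -62 + 1/230712 = -14304143/230712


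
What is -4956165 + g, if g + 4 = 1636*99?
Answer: -4794205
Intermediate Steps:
g = 161960 (g = -4 + 1636*99 = -4 + 161964 = 161960)
-4956165 + g = -4956165 + 161960 = -4794205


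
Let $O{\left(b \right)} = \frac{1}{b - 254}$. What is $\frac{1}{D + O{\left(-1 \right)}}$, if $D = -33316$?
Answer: $- \frac{255}{8495581} \approx -3.0016 \cdot 10^{-5}$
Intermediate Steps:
$O{\left(b \right)} = \frac{1}{-254 + b}$
$\frac{1}{D + O{\left(-1 \right)}} = \frac{1}{-33316 + \frac{1}{-254 - 1}} = \frac{1}{-33316 + \frac{1}{-255}} = \frac{1}{-33316 - \frac{1}{255}} = \frac{1}{- \frac{8495581}{255}} = - \frac{255}{8495581}$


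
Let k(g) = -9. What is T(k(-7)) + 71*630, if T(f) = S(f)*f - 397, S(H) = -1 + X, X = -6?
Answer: 44396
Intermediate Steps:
S(H) = -7 (S(H) = -1 - 6 = -7)
T(f) = -397 - 7*f (T(f) = -7*f - 397 = -397 - 7*f)
T(k(-7)) + 71*630 = (-397 - 7*(-9)) + 71*630 = (-397 + 63) + 44730 = -334 + 44730 = 44396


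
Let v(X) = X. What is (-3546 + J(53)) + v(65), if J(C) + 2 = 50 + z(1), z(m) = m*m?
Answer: -3432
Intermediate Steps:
z(m) = m²
J(C) = 49 (J(C) = -2 + (50 + 1²) = -2 + (50 + 1) = -2 + 51 = 49)
(-3546 + J(53)) + v(65) = (-3546 + 49) + 65 = -3497 + 65 = -3432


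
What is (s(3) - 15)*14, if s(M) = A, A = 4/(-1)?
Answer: -266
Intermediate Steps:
A = -4 (A = 4*(-1) = -4)
s(M) = -4
(s(3) - 15)*14 = (-4 - 15)*14 = -19*14 = -266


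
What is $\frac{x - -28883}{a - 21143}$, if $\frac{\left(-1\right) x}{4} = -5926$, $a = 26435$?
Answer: $\frac{5843}{588} \approx 9.9371$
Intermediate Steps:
$x = 23704$ ($x = \left(-4\right) \left(-5926\right) = 23704$)
$\frac{x - -28883}{a - 21143} = \frac{23704 - -28883}{26435 - 21143} = \frac{23704 + 28883}{5292} = 52587 \cdot \frac{1}{5292} = \frac{5843}{588}$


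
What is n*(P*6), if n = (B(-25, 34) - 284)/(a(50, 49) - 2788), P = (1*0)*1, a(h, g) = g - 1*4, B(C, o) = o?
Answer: 0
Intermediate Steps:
a(h, g) = -4 + g (a(h, g) = g - 4 = -4 + g)
P = 0 (P = 0*1 = 0)
n = 250/2743 (n = (34 - 284)/((-4 + 49) - 2788) = -250/(45 - 2788) = -250/(-2743) = -250*(-1/2743) = 250/2743 ≈ 0.091141)
n*(P*6) = 250*(0*6)/2743 = (250/2743)*0 = 0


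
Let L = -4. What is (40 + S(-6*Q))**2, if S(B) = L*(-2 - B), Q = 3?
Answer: 576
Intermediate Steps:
S(B) = 8 + 4*B (S(B) = -4*(-2 - B) = 8 + 4*B)
(40 + S(-6*Q))**2 = (40 + (8 + 4*(-6*3)))**2 = (40 + (8 + 4*(-18)))**2 = (40 + (8 - 72))**2 = (40 - 64)**2 = (-24)**2 = 576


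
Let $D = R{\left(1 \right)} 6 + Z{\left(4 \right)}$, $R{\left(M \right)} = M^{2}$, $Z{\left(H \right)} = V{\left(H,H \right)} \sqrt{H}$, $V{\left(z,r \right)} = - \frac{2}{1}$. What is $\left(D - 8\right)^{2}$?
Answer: $36$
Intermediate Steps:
$V{\left(z,r \right)} = -2$ ($V{\left(z,r \right)} = \left(-2\right) 1 = -2$)
$Z{\left(H \right)} = - 2 \sqrt{H}$
$D = 2$ ($D = 1^{2} \cdot 6 - 2 \sqrt{4} = 1 \cdot 6 - 4 = 6 - 4 = 2$)
$\left(D - 8\right)^{2} = \left(2 - 8\right)^{2} = \left(-6\right)^{2} = 36$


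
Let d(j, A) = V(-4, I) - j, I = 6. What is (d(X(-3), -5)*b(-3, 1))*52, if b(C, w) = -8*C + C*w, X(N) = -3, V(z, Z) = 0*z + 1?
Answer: 4368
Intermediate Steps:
V(z, Z) = 1 (V(z, Z) = 0 + 1 = 1)
d(j, A) = 1 - j
(d(X(-3), -5)*b(-3, 1))*52 = ((1 - 1*(-3))*(-3*(-8 + 1)))*52 = ((1 + 3)*(-3*(-7)))*52 = (4*21)*52 = 84*52 = 4368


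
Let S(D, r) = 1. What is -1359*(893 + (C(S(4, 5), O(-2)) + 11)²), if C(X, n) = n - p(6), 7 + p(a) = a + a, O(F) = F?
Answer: -1235331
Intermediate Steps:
p(a) = -7 + 2*a (p(a) = -7 + (a + a) = -7 + 2*a)
C(X, n) = -5 + n (C(X, n) = n - (-7 + 2*6) = n - (-7 + 12) = n - 1*5 = n - 5 = -5 + n)
-1359*(893 + (C(S(4, 5), O(-2)) + 11)²) = -1359*(893 + ((-5 - 2) + 11)²) = -1359*(893 + (-7 + 11)²) = -1359*(893 + 4²) = -1359*(893 + 16) = -1359*909 = -1235331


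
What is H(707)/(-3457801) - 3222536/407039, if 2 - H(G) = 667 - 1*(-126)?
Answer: -11142566235487/1407459861239 ≈ -7.9168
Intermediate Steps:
H(G) = -791 (H(G) = 2 - (667 - 1*(-126)) = 2 - (667 + 126) = 2 - 1*793 = 2 - 793 = -791)
H(707)/(-3457801) - 3222536/407039 = -791/(-3457801) - 3222536/407039 = -791*(-1/3457801) - 3222536*1/407039 = 791/3457801 - 3222536/407039 = -11142566235487/1407459861239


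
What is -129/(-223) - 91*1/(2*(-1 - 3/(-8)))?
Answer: 81817/1115 ≈ 73.378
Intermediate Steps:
-129/(-223) - 91*1/(2*(-1 - 3/(-8))) = -129*(-1/223) - 91*1/(2*(-1 - 3*(-⅛))) = 129/223 - 91*1/(2*(-1 + 3/8)) = 129/223 - 91/(2*(-5/8)) = 129/223 - 91/(-5/4) = 129/223 - 91*(-⅘) = 129/223 + 364/5 = 81817/1115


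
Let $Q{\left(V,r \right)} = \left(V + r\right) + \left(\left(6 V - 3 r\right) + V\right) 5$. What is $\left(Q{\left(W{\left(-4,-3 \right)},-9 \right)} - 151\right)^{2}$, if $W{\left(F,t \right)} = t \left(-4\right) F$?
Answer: $3073009$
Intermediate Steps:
$W{\left(F,t \right)} = - 4 F t$ ($W{\left(F,t \right)} = - 4 t F = - 4 F t$)
$Q{\left(V,r \right)} = - 14 r + 36 V$ ($Q{\left(V,r \right)} = \left(V + r\right) + \left(\left(- 3 r + 6 V\right) + V\right) 5 = \left(V + r\right) + \left(- 3 r + 7 V\right) 5 = \left(V + r\right) + \left(- 15 r + 35 V\right) = - 14 r + 36 V$)
$\left(Q{\left(W{\left(-4,-3 \right)},-9 \right)} - 151\right)^{2} = \left(\left(\left(-14\right) \left(-9\right) + 36 \left(\left(-4\right) \left(-4\right) \left(-3\right)\right)\right) - 151\right)^{2} = \left(\left(126 + 36 \left(-48\right)\right) - 151\right)^{2} = \left(\left(126 - 1728\right) - 151\right)^{2} = \left(-1602 - 151\right)^{2} = \left(-1753\right)^{2} = 3073009$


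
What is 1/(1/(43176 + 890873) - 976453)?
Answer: -934049/912054948196 ≈ -1.0241e-6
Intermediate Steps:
1/(1/(43176 + 890873) - 976453) = 1/(1/934049 - 976453) = 1/(-912054948196/934049) = -934049/912054948196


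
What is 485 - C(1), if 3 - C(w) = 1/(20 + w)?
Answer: 10123/21 ≈ 482.05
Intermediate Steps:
C(w) = 3 - 1/(20 + w)
485 - C(1) = 485 - (59 + 3*1)/(20 + 1) = 485 - (59 + 3)/21 = 485 - 62/21 = 10123/21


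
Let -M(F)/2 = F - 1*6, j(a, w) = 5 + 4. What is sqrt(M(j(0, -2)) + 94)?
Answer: 2*sqrt(22) ≈ 9.3808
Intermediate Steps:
j(a, w) = 9
M(F) = 12 - 2*F (M(F) = -2*(F - 1*6) = -2*(F - 6) = -2*(-6 + F) = 12 - 2*F)
sqrt(M(j(0, -2)) + 94) = sqrt((12 - 2*9) + 94) = sqrt((12 - 18) + 94) = sqrt(-6 + 94) = sqrt(88) = 2*sqrt(22)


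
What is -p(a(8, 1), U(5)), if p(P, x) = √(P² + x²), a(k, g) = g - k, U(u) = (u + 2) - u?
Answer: -√53 ≈ -7.2801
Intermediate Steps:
U(u) = 2 (U(u) = (2 + u) - u = 2)
-p(a(8, 1), U(5)) = -√((1 - 1*8)² + 2²) = -√((1 - 8)² + 4) = -√((-7)² + 4) = -√(49 + 4) = -√53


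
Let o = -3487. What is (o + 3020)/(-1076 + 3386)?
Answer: -467/2310 ≈ -0.20216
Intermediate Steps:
(o + 3020)/(-1076 + 3386) = (-3487 + 3020)/(-1076 + 3386) = -467/2310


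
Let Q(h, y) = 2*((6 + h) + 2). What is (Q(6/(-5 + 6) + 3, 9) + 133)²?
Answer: 27889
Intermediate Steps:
Q(h, y) = 16 + 2*h (Q(h, y) = 2*(8 + h) = 16 + 2*h)
(Q(6/(-5 + 6) + 3, 9) + 133)² = ((16 + 2*(6/(-5 + 6) + 3)) + 133)² = ((16 + 2*(6/1 + 3)) + 133)² = ((16 + 2*(6*1 + 3)) + 133)² = ((16 + 2*(6 + 3)) + 133)² = ((16 + 2*9) + 133)² = ((16 + 18) + 133)² = (34 + 133)² = 167² = 27889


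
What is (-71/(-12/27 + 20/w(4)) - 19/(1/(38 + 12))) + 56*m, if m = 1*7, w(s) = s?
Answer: -23517/41 ≈ -573.58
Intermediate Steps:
m = 7
(-71/(-12/27 + 20/w(4)) - 19/(1/(38 + 12))) + 56*m = (-71/(-12/27 + 20/4) - 19/(1/(38 + 12))) + 56*7 = (-71/(-12*1/27 + 20*(¼)) - 19/(1/50)) + 392 = (-71/(-4/9 + 5) - 19/1/50) + 392 = (-71/41/9 - 19*50) + 392 = (-71*9/41 - 950) + 392 = (-639/41 - 950) + 392 = -39589/41 + 392 = -23517/41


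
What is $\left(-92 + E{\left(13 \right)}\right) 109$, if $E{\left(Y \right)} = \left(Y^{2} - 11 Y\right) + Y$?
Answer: $-5777$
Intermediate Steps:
$E{\left(Y \right)} = Y^{2} - 10 Y$
$\left(-92 + E{\left(13 \right)}\right) 109 = \left(-92 + 13 \left(-10 + 13\right)\right) 109 = \left(-92 + 13 \cdot 3\right) 109 = \left(-92 + 39\right) 109 = \left(-53\right) 109 = -5777$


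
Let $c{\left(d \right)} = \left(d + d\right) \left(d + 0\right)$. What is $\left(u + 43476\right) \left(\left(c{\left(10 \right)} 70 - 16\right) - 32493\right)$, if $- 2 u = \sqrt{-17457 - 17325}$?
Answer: $-804697284 + \frac{18509 i \sqrt{34782}}{2} \approx -8.047 \cdot 10^{8} + 1.726 \cdot 10^{6} i$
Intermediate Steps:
$c{\left(d \right)} = 2 d^{2}$ ($c{\left(d \right)} = 2 d d = 2 d^{2}$)
$u = - \frac{i \sqrt{34782}}{2}$ ($u = - \frac{\sqrt{-17457 - 17325}}{2} = - \frac{\sqrt{-34782}}{2} = - \frac{i \sqrt{34782}}{2} \approx - 93.25 i$)
$\left(u + 43476\right) \left(\left(c{\left(10 \right)} 70 - 16\right) - 32493\right) = \left(- \frac{i \sqrt{34782}}{2} + 43476\right) \left(\left(2 \cdot 10^{2} \cdot 70 - 16\right) - 32493\right) = \left(43476 - \frac{i \sqrt{34782}}{2}\right) \left(\left(2 \cdot 100 \cdot 70 - 16\right) - 32493\right) = \left(43476 - \frac{i \sqrt{34782}}{2}\right) \left(\left(200 \cdot 70 - 16\right) - 32493\right) = \left(43476 - \frac{i \sqrt{34782}}{2}\right) \left(\left(14000 - 16\right) - 32493\right) = \left(43476 - \frac{i \sqrt{34782}}{2}\right) \left(13984 - 32493\right) = \left(43476 - \frac{i \sqrt{34782}}{2}\right) \left(-18509\right) = -804697284 + \frac{18509 i \sqrt{34782}}{2}$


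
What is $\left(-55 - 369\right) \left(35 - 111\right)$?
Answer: $32224$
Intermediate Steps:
$\left(-55 - 369\right) \left(35 - 111\right) = - 424 \left(35 - 111\right) = \left(-424\right) \left(-76\right) = 32224$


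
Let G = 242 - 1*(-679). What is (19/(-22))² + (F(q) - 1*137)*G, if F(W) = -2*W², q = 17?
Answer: -318720899/484 ≈ -6.5851e+5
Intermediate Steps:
G = 921 (G = 242 + 679 = 921)
(19/(-22))² + (F(q) - 1*137)*G = (19/(-22))² + (-2*17² - 1*137)*921 = (19*(-1/22))² + (-2*289 - 137)*921 = (-19/22)² + (-578 - 137)*921 = 361/484 - 715*921 = 361/484 - 658515 = -318720899/484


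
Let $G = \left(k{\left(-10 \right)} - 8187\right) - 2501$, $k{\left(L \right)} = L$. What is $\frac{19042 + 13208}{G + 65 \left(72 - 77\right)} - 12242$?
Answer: $- \frac{134975816}{11023} \approx -12245.0$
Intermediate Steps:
$G = -10698$ ($G = \left(-10 - 8187\right) - 2501 = -8197 - 2501 = -10698$)
$\frac{19042 + 13208}{G + 65 \left(72 - 77\right)} - 12242 = \frac{19042 + 13208}{-10698 + 65 \left(72 - 77\right)} - 12242 = \frac{32250}{-10698 + 65 \left(-5\right)} - 12242 = \frac{32250}{-10698 - 325} - 12242 = \frac{32250}{-11023} - 12242 = 32250 \left(- \frac{1}{11023}\right) - 12242 = - \frac{32250}{11023} - 12242 = - \frac{134975816}{11023}$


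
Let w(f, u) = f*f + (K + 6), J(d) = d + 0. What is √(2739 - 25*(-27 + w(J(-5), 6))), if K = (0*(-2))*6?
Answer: √2639 ≈ 51.371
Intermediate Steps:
J(d) = d
K = 0 (K = 0*6 = 0)
w(f, u) = 6 + f² (w(f, u) = f*f + (0 + 6) = f² + 6 = 6 + f²)
√(2739 - 25*(-27 + w(J(-5), 6))) = √(2739 - 25*(-27 + (6 + (-5)²))) = √(2739 - 25*(-27 + (6 + 25))) = √(2739 - 25*(-27 + 31)) = √(2739 - 25*4) = √(2739 - 100) = √2639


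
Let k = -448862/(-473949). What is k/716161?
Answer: 448862/339423789789 ≈ 1.3224e-6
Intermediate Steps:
k = 448862/473949 (k = -448862*(-1/473949) = 448862/473949 ≈ 0.94707)
k/716161 = (448862/473949)/716161 = (448862/473949)*(1/716161) = 448862/339423789789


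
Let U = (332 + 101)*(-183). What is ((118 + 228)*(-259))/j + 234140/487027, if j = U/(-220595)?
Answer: -9627726154499450/38591532453 ≈ -2.4948e+5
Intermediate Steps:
U = -79239 (U = 433*(-183) = -79239)
j = 79239/220595 (j = -79239/(-220595) = -79239*(-1/220595) = 79239/220595 ≈ 0.35921)
((118 + 228)*(-259))/j + 234140/487027 = ((118 + 228)*(-259))/(79239/220595) + 234140/487027 = (346*(-259))*(220595/79239) + 234140*(1/487027) = -89614*220595/79239 + 234140/487027 = -19768400330/79239 + 234140/487027 = -9627726154499450/38591532453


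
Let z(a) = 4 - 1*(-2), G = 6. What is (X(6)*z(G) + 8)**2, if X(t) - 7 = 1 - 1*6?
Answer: 400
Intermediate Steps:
z(a) = 6 (z(a) = 4 + 2 = 6)
X(t) = 2 (X(t) = 7 + (1 - 1*6) = 7 + (1 - 6) = 7 - 5 = 2)
(X(6)*z(G) + 8)**2 = (2*6 + 8)**2 = (12 + 8)**2 = 20**2 = 400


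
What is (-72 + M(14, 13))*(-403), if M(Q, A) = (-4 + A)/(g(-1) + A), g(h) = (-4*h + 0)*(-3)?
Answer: 25389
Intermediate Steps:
g(h) = 12*h (g(h) = -4*h*(-3) = 12*h)
M(Q, A) = (-4 + A)/(-12 + A) (M(Q, A) = (-4 + A)/(12*(-1) + A) = (-4 + A)/(-12 + A))
(-72 + M(14, 13))*(-403) = (-72 + (-4 + 13)/(-12 + 13))*(-403) = (-72 + 9/1)*(-403) = (-72 + 1*9)*(-403) = (-72 + 9)*(-403) = -63*(-403) = 25389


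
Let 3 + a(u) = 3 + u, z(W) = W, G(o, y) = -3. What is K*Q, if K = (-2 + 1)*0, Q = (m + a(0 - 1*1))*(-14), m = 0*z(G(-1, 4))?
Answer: 0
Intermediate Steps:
a(u) = u (a(u) = -3 + (3 + u) = u)
m = 0 (m = 0*(-3) = 0)
Q = 14 (Q = (0 + (0 - 1*1))*(-14) = (0 + (0 - 1))*(-14) = (0 - 1)*(-14) = -1*(-14) = 14)
K = 0 (K = -1*0 = 0)
K*Q = 0*14 = 0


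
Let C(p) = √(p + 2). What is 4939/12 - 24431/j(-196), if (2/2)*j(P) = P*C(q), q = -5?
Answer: 4939/12 - 24431*I*√3/588 ≈ 411.58 - 71.966*I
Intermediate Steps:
C(p) = √(2 + p)
j(P) = I*P*√3 (j(P) = P*√(2 - 5) = P*√(-3) = P*(I*√3) = I*P*√3)
4939/12 - 24431/j(-196) = 4939/12 - 24431*I*√3/588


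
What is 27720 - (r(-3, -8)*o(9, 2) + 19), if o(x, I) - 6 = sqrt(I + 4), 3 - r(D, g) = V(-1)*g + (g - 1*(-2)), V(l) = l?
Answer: 27695 - sqrt(6) ≈ 27693.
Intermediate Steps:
r(D, g) = 1 (r(D, g) = 3 - (-g + (g - 1*(-2))) = 3 - (-g + (g + 2)) = 3 - (-g + (2 + g)) = 3 - 1*2 = 3 - 2 = 1)
o(x, I) = 6 + sqrt(4 + I) (o(x, I) = 6 + sqrt(I + 4) = 6 + sqrt(4 + I))
27720 - (r(-3, -8)*o(9, 2) + 19) = 27720 - (1*(6 + sqrt(4 + 2)) + 19) = 27720 - (1*(6 + sqrt(6)) + 19) = 27720 - ((6 + sqrt(6)) + 19) = 27720 - (25 + sqrt(6)) = 27720 + (-25 - sqrt(6)) = 27695 - sqrt(6)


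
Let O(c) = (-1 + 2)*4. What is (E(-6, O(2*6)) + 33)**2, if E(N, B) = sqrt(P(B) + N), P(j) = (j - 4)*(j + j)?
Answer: (33 + I*sqrt(6))**2 ≈ 1083.0 + 161.67*I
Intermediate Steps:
O(c) = 4 (O(c) = 1*4 = 4)
P(j) = 2*j*(-4 + j) (P(j) = (-4 + j)*(2*j) = 2*j*(-4 + j))
E(N, B) = sqrt(N + 2*B*(-4 + B)) (E(N, B) = sqrt(2*B*(-4 + B) + N) = sqrt(N + 2*B*(-4 + B)))
(E(-6, O(2*6)) + 33)**2 = (sqrt(-6 + 2*4*(-4 + 4)) + 33)**2 = (sqrt(-6 + 2*4*0) + 33)**2 = (sqrt(-6 + 0) + 33)**2 = (sqrt(-6) + 33)**2 = (I*sqrt(6) + 33)**2 = (33 + I*sqrt(6))**2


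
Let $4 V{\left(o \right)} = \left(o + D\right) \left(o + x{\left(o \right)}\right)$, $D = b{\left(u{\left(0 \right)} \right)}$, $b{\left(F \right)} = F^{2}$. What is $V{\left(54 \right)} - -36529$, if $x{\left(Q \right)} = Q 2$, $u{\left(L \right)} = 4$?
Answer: $39364$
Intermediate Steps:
$x{\left(Q \right)} = 2 Q$
$D = 16$ ($D = 4^{2} = 16$)
$V{\left(o \right)} = \frac{3 o \left(16 + o\right)}{4}$ ($V{\left(o \right)} = \frac{\left(o + 16\right) \left(o + 2 o\right)}{4} = \frac{\left(16 + o\right) 3 o}{4} = \frac{3 o \left(16 + o\right)}{4}$)
$V{\left(54 \right)} - -36529 = \frac{3}{4} \cdot 54 \left(16 + 54\right) - -36529 = \frac{3}{4} \cdot 54 \cdot 70 + 36529 = 2835 + 36529 = 39364$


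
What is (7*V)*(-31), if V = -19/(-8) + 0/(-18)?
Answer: -4123/8 ≈ -515.38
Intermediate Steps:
V = 19/8 (V = -19*(-⅛) + 0*(-1/18) = 19/8 + 0 = 19/8 ≈ 2.3750)
(7*V)*(-31) = (7*(19/8))*(-31) = (133/8)*(-31) = -4123/8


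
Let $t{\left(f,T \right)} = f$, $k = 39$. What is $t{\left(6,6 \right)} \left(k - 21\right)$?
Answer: $108$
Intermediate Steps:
$t{\left(6,6 \right)} \left(k - 21\right) = 6 \left(39 - 21\right) = 6 \cdot 18 = 108$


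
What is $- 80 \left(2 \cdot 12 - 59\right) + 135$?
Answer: $2935$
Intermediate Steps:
$- 80 \left(2 \cdot 12 - 59\right) + 135 = - 80 \left(24 - 59\right) + 135 = \left(-80\right) \left(-35\right) + 135 = 2800 + 135 = 2935$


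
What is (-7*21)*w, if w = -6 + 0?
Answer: 882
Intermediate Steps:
w = -6
(-7*21)*w = -7*21*(-6) = -147*(-6) = 882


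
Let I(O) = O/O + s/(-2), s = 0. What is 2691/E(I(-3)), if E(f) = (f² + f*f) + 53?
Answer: 2691/55 ≈ 48.927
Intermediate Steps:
I(O) = 1 (I(O) = O/O + 0/(-2) = 1 + 0*(-½) = 1 + 0 = 1)
E(f) = 53 + 2*f² (E(f) = (f² + f²) + 53 = 2*f² + 53 = 53 + 2*f²)
2691/E(I(-3)) = 2691/(53 + 2*1²) = 2691/(53 + 2*1) = 2691/(53 + 2) = 2691/55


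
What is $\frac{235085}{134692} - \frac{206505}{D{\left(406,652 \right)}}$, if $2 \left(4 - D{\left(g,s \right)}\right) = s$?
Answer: $\frac{13945134415}{21685412} \approx 643.07$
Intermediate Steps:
$D{\left(g,s \right)} = 4 - \frac{s}{2}$
$\frac{235085}{134692} - \frac{206505}{D{\left(406,652 \right)}} = \frac{235085}{134692} - \frac{206505}{4 - 326} = 235085 \cdot \frac{1}{134692} - \frac{206505}{4 - 326} = \frac{235085}{134692} - \frac{206505}{-322} = \frac{235085}{134692} - - \frac{206505}{322} = \frac{235085}{134692} + \frac{206505}{322} = \frac{13945134415}{21685412}$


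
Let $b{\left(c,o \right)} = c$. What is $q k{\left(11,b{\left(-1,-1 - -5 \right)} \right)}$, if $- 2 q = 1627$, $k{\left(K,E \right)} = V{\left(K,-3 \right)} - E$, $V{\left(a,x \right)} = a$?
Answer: $-9762$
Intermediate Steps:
$k{\left(K,E \right)} = K - E$
$q = - \frac{1627}{2}$ ($q = \left(- \frac{1}{2}\right) 1627 = - \frac{1627}{2} \approx -813.5$)
$q k{\left(11,b{\left(-1,-1 - -5 \right)} \right)} = - \frac{1627 \left(11 - -1\right)}{2} = - \frac{1627 \left(11 + 1\right)}{2} = \left(- \frac{1627}{2}\right) 12 = -9762$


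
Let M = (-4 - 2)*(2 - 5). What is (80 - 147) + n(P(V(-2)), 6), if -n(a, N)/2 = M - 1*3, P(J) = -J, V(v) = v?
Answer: -97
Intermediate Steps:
M = 18 (M = -6*(-3) = 18)
n(a, N) = -30 (n(a, N) = -2*(18 - 1*3) = -2*(18 - 3) = -2*15 = -30)
(80 - 147) + n(P(V(-2)), 6) = (80 - 147) - 30 = -67 - 30 = -97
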